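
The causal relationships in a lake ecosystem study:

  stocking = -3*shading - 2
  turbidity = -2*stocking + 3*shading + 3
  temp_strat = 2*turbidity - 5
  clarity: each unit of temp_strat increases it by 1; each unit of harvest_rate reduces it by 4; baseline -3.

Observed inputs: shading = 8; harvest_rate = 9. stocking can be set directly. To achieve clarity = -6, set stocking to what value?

stocking = 4

Intervening on stocking fixes its value directly, overriding its dependence on shading.
Substituting into the turbidity equation gives turbidity = -2*stocking + 27.
Substituting into the temp_strat equation gives temp_strat = -4*stocking + 49.
Substituting into the clarity equation gives clarity = -4*stocking + 10.
Solve -4*stocking + 10 = -6: stocking = (-6 - 10) / -4 = 4.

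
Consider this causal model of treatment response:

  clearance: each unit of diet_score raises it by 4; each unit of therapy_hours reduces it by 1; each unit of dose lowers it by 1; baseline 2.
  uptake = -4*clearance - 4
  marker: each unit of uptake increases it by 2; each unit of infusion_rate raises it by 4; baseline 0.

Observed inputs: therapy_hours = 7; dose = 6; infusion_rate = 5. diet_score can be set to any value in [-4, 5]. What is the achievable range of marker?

Substituting into the clearance equation gives clearance = 4*diet_score - 11.
So uptake = -16*diet_score + 40.
Substituting into the marker equation gives marker = -32*diet_score + 100.
Linear in diet_score, so extremes are at the endpoints: diet_score = -4 gives marker = 228; diet_score = 5 gives marker = -60.

-60 to 228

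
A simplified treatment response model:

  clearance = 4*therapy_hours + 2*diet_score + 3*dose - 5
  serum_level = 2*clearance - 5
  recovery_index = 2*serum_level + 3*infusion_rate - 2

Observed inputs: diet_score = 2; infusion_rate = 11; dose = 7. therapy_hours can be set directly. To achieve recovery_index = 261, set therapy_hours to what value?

therapy_hours = 10

Substituting into the clearance equation gives clearance = 4*therapy_hours + 20.
Substituting into the serum_level equation gives serum_level = 8*therapy_hours + 35.
This gives recovery_index = 16*therapy_hours + 101.
Solve 16*therapy_hours + 101 = 261: therapy_hours = (261 - 101) / 16 = 10.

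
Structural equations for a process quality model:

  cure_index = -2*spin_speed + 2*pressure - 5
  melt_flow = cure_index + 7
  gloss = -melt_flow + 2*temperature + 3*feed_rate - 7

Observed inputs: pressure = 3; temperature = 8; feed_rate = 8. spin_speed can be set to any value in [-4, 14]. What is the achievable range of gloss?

17 to 53

Substituting into the cure_index equation gives cure_index = -2*spin_speed + 1.
Substituting into the melt_flow equation gives melt_flow = -2*spin_speed + 8.
Substituting into the gloss equation gives gloss = 2*spin_speed + 25.
Linear in spin_speed, so extremes are at the endpoints: spin_speed = -4 gives gloss = 17; spin_speed = 14 gives gloss = 53.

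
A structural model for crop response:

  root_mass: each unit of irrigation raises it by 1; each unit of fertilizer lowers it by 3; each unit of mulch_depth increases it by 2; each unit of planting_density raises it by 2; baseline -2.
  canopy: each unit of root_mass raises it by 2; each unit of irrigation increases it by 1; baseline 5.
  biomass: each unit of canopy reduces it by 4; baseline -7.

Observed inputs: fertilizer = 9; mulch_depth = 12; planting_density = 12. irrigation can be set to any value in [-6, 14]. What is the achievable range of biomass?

Substituting into the root_mass equation gives root_mass = irrigation + 19.
This gives canopy = 3*irrigation + 43.
Substituting into the biomass equation gives biomass = -12*irrigation - 179.
Linear in irrigation, so extremes are at the endpoints: irrigation = -6 gives biomass = -107; irrigation = 14 gives biomass = -347.

-347 to -107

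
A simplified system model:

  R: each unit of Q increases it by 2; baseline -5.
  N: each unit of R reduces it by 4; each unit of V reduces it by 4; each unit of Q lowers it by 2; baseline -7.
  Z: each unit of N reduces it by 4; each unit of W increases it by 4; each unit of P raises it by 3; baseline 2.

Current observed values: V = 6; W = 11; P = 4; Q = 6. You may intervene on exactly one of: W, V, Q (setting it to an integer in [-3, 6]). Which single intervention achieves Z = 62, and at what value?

set Q = -1

Intervening on W: Z = 4*W + 298. Reaching 62 requires W = -59, outside [-3, 6].
Intervening on V: Z = 16*V + 246. Reaching 62 requires V = -23/2, not an integer.
Intervening on Q: with other inputs at their observed values, Z = 40*Q + 102. Solving for 62 gives Q = -1, within [-3, 6].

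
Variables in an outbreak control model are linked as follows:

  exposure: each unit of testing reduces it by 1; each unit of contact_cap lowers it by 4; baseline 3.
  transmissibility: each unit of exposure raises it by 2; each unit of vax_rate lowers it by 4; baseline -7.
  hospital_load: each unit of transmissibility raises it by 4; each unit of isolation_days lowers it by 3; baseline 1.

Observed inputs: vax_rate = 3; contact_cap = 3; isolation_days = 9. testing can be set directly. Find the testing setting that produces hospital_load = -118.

testing = -7

Substituting into the exposure equation gives exposure = -testing - 9.
Substituting into the transmissibility equation gives transmissibility = -2*testing - 37.
Substituting into the hospital_load equation gives hospital_load = -8*testing - 174.
Solve -8*testing - 174 = -118: testing = (-118 + 174) / -8 = -7.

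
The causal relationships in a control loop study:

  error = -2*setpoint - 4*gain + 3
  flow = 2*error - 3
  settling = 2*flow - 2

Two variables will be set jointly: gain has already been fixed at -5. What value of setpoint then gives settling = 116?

With gain held at -5:
Substituting into the error equation gives error = -2*setpoint + 23.
Substituting into the flow equation gives flow = -4*setpoint + 43.
Substituting into the settling equation gives settling = -8*setpoint + 84.
Solve -8*setpoint + 84 = 116: setpoint = (116 - 84) / -8 = -4.

setpoint = -4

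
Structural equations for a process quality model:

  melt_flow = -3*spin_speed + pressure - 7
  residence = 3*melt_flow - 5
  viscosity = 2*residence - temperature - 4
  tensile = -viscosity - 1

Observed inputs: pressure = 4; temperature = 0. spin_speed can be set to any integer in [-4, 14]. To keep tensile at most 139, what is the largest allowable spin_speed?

spin_speed = 6

Substituting into the melt_flow equation gives melt_flow = -3*spin_speed - 3.
Substituting into the residence equation gives residence = -9*spin_speed - 14.
viscosity becomes -18*spin_speed - 32.
Substituting into the tensile equation gives tensile = 18*spin_speed + 31.
Require 18*spin_speed + 31 ≤ 139, so spin_speed ≤ 6.
The largest integer in [-4, 14] satisfying this is 6.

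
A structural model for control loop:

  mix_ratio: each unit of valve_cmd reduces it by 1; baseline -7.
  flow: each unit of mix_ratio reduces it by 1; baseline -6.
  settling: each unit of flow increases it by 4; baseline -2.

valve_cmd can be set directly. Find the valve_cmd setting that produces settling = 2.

valve_cmd = 0

Substituting into the flow equation gives flow = valve_cmd + 1.
Substituting into the settling equation gives settling = 4*valve_cmd + 2.
Solve 4*valve_cmd + 2 = 2: valve_cmd = (2 - 2) / 4 = 0.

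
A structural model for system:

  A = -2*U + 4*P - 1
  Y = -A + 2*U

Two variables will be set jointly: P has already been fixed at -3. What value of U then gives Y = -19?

U = -8

With P held at -3:
Substituting into the A equation gives A = -2*U - 13.
Substituting into the Y equation gives Y = 4*U + 13.
Solve 4*U + 13 = -19: U = (-19 - 13) / 4 = -8.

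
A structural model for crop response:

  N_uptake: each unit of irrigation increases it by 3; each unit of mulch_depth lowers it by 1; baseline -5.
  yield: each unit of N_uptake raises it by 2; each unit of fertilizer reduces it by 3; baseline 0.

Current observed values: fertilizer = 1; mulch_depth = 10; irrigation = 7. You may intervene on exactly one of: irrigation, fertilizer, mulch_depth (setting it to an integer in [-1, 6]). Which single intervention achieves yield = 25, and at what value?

Intervening on irrigation: yield = 6*irrigation - 33. Reaching 25 requires irrigation = 29/3, not an integer.
Intervening on fertilizer: yield = -3*fertilizer + 12. Reaching 25 requires fertilizer = -13/3, not an integer.
Intervening on mulch_depth: with other inputs at their observed values, yield = -2*mulch_depth + 29. Solving for 25 gives mulch_depth = 2, within [-1, 6].

set mulch_depth = 2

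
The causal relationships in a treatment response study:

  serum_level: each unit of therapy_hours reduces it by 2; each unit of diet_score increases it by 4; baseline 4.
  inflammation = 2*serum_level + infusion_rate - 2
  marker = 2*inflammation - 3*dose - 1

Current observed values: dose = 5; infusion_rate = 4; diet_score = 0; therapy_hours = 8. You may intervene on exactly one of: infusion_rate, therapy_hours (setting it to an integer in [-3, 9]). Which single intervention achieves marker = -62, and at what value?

Intervening on infusion_rate: with other inputs at their observed values, marker = 2*infusion_rate - 68. Solving for -62 gives infusion_rate = 3, within [-3, 9].
Intervening on therapy_hours: marker = -8*therapy_hours + 4. Reaching -62 requires therapy_hours = 33/4, not an integer.

set infusion_rate = 3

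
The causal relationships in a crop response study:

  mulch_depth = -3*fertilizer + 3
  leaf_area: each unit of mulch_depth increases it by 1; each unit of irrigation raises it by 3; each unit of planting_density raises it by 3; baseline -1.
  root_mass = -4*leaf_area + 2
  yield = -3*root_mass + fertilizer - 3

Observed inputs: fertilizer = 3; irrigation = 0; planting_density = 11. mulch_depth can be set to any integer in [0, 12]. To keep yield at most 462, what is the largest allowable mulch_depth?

mulch_depth = 7

Intervening on mulch_depth fixes its value directly, overriding its dependence on fertilizer.
Substituting into the leaf_area equation gives leaf_area = mulch_depth + 32.
Substituting into the root_mass equation gives root_mass = -4*mulch_depth - 126.
This gives yield = 12*mulch_depth + 378.
Require 12*mulch_depth + 378 ≤ 462, so mulch_depth ≤ 7.
The largest integer in [0, 12] satisfying this is 7.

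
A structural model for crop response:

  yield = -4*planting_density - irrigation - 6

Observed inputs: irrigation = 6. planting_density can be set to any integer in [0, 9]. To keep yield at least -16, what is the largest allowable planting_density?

Substituting into the yield equation gives yield = -4*planting_density - 12.
Require -4*planting_density - 12 ≥ -16, so planting_density ≤ 1.
The largest integer in [0, 9] satisfying this is 1.

planting_density = 1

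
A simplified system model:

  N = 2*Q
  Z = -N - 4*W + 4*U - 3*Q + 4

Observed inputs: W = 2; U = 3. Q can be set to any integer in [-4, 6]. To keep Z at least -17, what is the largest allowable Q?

Substituting into the Z equation gives Z = -5*Q + 8.
Require -5*Q + 8 ≥ -17, so Q ≤ 5.
The largest integer in [-4, 6] satisfying this is 5.

Q = 5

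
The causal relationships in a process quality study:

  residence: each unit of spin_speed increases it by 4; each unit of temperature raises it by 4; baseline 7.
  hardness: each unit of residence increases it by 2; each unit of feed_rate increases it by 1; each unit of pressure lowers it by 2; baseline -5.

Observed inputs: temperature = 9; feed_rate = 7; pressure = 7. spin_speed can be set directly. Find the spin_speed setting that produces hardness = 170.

spin_speed = 12

Substituting into the residence equation gives residence = 4*spin_speed + 43.
Substituting into the hardness equation gives hardness = 8*spin_speed + 74.
Solve 8*spin_speed + 74 = 170: spin_speed = (170 - 74) / 8 = 12.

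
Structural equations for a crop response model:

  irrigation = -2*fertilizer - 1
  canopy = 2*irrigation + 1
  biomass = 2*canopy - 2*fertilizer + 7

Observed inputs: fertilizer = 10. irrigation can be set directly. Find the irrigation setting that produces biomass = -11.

irrigation = 0

Intervening on irrigation fixes its value directly, overriding its dependence on fertilizer.
Substituting into the biomass equation gives biomass = 4*irrigation - 11.
Solve 4*irrigation - 11 = -11: irrigation = (-11 + 11) / 4 = 0.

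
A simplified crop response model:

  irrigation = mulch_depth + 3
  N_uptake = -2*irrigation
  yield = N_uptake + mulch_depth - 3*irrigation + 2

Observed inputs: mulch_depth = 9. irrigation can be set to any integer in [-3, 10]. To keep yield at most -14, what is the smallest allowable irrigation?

irrigation = 5

Intervening on irrigation fixes its value directly, overriding its dependence on mulch_depth.
Substituting into the yield equation gives yield = -5*irrigation + 11.
Require -5*irrigation + 11 ≤ -14, so irrigation ≥ 5.
The smallest integer in [-3, 10] satisfying this is 5.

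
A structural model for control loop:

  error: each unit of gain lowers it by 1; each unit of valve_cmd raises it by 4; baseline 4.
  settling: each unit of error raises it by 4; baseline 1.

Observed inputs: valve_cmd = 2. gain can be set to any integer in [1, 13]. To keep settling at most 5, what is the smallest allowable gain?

gain = 11

Substituting into the error equation gives error = -gain + 12.
This gives settling = -4*gain + 49.
Require -4*gain + 49 ≤ 5, so gain ≥ 11.
The smallest integer in [1, 13] satisfying this is 11.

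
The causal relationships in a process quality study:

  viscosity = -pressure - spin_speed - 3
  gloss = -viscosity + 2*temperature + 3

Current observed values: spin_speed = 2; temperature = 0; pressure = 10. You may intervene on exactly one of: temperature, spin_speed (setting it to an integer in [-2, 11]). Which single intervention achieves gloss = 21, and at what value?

set spin_speed = 5

Intervening on temperature: gloss = 2*temperature + 18. Reaching 21 requires temperature = 3/2, not an integer.
Intervening on spin_speed: with other inputs at their observed values, gloss = spin_speed + 16. Solving for 21 gives spin_speed = 5, within [-2, 11].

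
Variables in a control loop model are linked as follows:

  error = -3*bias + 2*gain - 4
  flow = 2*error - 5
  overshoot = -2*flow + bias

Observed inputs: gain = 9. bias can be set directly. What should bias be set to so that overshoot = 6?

bias = 4

Substituting into the error equation gives error = -3*bias + 14.
Substituting into the flow equation gives flow = -6*bias + 23.
This gives overshoot = 13*bias - 46.
Solve 13*bias - 46 = 6: bias = (6 + 46) / 13 = 4.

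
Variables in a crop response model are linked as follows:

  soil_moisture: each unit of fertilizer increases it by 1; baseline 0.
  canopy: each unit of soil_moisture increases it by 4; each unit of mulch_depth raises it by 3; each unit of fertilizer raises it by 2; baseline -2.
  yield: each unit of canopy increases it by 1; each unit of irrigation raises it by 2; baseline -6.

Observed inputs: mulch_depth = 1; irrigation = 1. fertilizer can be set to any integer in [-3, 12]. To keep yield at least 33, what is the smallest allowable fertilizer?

Substituting into the canopy equation gives canopy = 6*fertilizer + 1.
yield becomes 6*fertilizer - 3.
Require 6*fertilizer - 3 ≥ 33, so fertilizer ≥ 6.
The smallest integer in [-3, 12] satisfying this is 6.

fertilizer = 6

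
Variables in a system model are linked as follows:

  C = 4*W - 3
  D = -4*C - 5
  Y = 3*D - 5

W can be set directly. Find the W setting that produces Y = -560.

W = 12

Substituting into the D equation gives D = -16*W + 7.
This gives Y = -48*W + 16.
Solve -48*W + 16 = -560: W = (-560 - 16) / -48 = 12.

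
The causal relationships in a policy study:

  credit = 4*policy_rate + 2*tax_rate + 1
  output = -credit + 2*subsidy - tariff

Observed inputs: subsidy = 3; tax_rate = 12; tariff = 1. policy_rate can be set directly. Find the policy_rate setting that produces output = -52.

Substituting into the credit equation gives credit = 4*policy_rate + 25.
Substituting into the output equation gives output = -4*policy_rate - 20.
Solve -4*policy_rate - 20 = -52: policy_rate = (-52 + 20) / -4 = 8.

policy_rate = 8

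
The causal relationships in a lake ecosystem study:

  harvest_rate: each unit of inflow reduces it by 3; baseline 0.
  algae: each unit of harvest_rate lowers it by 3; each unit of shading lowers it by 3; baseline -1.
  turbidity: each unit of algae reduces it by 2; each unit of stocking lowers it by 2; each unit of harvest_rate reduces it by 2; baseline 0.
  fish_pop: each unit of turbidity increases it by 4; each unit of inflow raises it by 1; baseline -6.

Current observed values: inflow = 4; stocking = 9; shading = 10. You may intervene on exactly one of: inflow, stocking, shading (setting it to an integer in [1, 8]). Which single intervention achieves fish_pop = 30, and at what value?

set stocking = 3

Intervening on inflow: fish_pop = -47*inflow + 170. Reaching 30 requires inflow = 140/47, not an integer.
Intervening on stocking: with other inputs at their observed values, fish_pop = -8*stocking + 54. Solving for 30 gives stocking = 3, within [1, 8].
Intervening on shading: fish_pop = 24*shading - 258. Reaching 30 requires shading = 12, outside [1, 8].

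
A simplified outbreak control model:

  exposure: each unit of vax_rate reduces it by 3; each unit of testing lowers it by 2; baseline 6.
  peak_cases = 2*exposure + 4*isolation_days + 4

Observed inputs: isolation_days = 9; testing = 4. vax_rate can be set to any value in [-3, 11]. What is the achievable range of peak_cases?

Substituting into the exposure equation gives exposure = -3*vax_rate - 2.
Substituting into the peak_cases equation gives peak_cases = -6*vax_rate + 36.
Linear in vax_rate, so extremes are at the endpoints: vax_rate = -3 gives peak_cases = 54; vax_rate = 11 gives peak_cases = -30.

-30 to 54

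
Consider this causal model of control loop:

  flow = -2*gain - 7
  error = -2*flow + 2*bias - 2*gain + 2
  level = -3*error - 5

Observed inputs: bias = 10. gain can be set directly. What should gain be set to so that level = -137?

Substituting into the error equation gives error = 2*gain + 36.
level becomes -6*gain - 113.
Solve -6*gain - 113 = -137: gain = (-137 + 113) / -6 = 4.

gain = 4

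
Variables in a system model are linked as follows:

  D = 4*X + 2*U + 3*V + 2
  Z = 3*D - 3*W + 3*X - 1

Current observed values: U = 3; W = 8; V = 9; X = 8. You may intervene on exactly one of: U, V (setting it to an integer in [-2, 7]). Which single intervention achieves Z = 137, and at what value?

Intervening on U: Z = 6*U + 182. Reaching 137 requires U = -15/2, not an integer.
Intervening on V: with other inputs at their observed values, Z = 9*V + 119. Solving for 137 gives V = 2, within [-2, 7].

set V = 2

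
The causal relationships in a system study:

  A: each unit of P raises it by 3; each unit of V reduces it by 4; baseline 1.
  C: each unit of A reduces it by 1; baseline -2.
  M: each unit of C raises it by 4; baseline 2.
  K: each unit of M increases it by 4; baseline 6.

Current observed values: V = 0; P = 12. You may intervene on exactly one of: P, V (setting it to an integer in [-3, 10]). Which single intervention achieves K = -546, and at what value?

Intervening on P: K = -48*P - 34. Reaching -546 requires P = 32/3, not an integer.
Intervening on V: with other inputs at their observed values, K = 64*V - 610. Solving for -546 gives V = 1, within [-3, 10].

set V = 1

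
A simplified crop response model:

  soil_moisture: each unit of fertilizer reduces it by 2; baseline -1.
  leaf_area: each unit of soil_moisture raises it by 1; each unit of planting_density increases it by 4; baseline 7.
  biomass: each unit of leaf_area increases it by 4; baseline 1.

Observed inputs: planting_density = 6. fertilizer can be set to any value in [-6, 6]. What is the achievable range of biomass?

Substituting into the leaf_area equation gives leaf_area = -2*fertilizer + 30.
Substituting into the biomass equation gives biomass = -8*fertilizer + 121.
Linear in fertilizer, so extremes are at the endpoints: fertilizer = -6 gives biomass = 169; fertilizer = 6 gives biomass = 73.

73 to 169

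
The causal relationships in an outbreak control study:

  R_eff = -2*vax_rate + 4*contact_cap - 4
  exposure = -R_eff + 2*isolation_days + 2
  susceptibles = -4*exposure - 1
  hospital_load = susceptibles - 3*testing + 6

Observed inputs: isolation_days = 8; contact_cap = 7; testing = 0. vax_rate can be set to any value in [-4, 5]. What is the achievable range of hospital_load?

Substituting into the R_eff equation gives R_eff = -2*vax_rate + 24.
exposure becomes 2*vax_rate - 6.
Substituting into the susceptibles equation gives susceptibles = -8*vax_rate + 23.
Substituting into the hospital_load equation gives hospital_load = -8*vax_rate + 29.
Linear in vax_rate, so extremes are at the endpoints: vax_rate = -4 gives hospital_load = 61; vax_rate = 5 gives hospital_load = -11.

-11 to 61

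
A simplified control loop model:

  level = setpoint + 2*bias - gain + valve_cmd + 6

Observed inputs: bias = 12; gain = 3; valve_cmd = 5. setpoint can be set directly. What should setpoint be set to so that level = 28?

Substituting into the level equation gives level = setpoint + 32.
Solve setpoint + 32 = 28: setpoint = (28 - 32) / 1 = -4.

setpoint = -4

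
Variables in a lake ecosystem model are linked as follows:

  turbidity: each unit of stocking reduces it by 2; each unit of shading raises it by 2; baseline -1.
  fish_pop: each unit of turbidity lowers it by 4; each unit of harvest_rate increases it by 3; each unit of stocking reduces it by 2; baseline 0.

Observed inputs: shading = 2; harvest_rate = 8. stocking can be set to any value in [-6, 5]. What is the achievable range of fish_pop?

Substituting into the turbidity equation gives turbidity = -2*stocking + 3.
Substituting into the fish_pop equation gives fish_pop = 6*stocking + 12.
Linear in stocking, so extremes are at the endpoints: stocking = -6 gives fish_pop = -24; stocking = 5 gives fish_pop = 42.

-24 to 42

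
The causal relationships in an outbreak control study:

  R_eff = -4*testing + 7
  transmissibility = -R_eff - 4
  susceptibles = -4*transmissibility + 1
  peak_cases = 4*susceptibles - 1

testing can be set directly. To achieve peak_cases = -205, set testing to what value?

Substituting into the transmissibility equation gives transmissibility = 4*testing - 11.
susceptibles becomes -16*testing + 45.
So peak_cases = -64*testing + 179.
Solve -64*testing + 179 = -205: testing = (-205 - 179) / -64 = 6.

testing = 6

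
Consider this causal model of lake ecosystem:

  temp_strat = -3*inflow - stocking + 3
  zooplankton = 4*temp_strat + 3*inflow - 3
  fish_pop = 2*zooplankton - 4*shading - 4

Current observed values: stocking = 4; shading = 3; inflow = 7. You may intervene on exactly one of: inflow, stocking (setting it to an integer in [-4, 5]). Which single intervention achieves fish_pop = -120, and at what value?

set inflow = 5

Intervening on inflow: with other inputs at their observed values, fish_pop = -18*inflow - 30. Solving for -120 gives inflow = 5, within [-4, 5].
Intervening on stocking: fish_pop = -8*stocking - 124. Reaching -120 requires stocking = -1/2, not an integer.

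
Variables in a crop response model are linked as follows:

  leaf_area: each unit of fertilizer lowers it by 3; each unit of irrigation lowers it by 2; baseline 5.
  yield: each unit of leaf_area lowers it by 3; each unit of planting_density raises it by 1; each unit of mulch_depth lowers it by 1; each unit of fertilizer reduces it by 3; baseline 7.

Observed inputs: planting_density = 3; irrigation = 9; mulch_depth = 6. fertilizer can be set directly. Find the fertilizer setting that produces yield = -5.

fertilizer = -8

Substituting into the leaf_area equation gives leaf_area = -3*fertilizer - 13.
Substituting into the yield equation gives yield = 6*fertilizer + 43.
Solve 6*fertilizer + 43 = -5: fertilizer = (-5 - 43) / 6 = -8.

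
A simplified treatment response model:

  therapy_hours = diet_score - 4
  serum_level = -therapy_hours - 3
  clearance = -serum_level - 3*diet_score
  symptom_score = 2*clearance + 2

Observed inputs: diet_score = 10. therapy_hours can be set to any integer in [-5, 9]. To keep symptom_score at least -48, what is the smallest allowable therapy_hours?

therapy_hours = 2

Intervening on therapy_hours fixes its value directly, overriding its dependence on diet_score.
Substituting into the clearance equation gives clearance = therapy_hours - 27.
This gives symptom_score = 2*therapy_hours - 52.
Require 2*therapy_hours - 52 ≥ -48, so therapy_hours ≥ 2.
The smallest integer in [-5, 9] satisfying this is 2.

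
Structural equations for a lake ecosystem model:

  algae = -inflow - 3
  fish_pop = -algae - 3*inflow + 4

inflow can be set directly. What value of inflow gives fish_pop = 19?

inflow = -6

Substituting into the fish_pop equation gives fish_pop = -2*inflow + 7.
Solve -2*inflow + 7 = 19: inflow = (19 - 7) / -2 = -6.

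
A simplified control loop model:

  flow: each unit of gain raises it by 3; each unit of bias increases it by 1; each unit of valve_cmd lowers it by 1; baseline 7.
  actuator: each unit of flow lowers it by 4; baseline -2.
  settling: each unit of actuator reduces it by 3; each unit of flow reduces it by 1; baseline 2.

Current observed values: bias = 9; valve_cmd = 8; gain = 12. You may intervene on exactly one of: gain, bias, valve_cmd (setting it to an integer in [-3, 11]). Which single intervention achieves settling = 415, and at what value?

set bias = 2

Intervening on gain: settling = 33*gain + 96. Reaching 415 requires gain = 29/3, not an integer.
Intervening on bias: with other inputs at their observed values, settling = 11*bias + 393. Solving for 415 gives bias = 2, within [-3, 11].
Intervening on valve_cmd: settling = -11*valve_cmd + 580. Reaching 415 requires valve_cmd = 15, outside [-3, 11].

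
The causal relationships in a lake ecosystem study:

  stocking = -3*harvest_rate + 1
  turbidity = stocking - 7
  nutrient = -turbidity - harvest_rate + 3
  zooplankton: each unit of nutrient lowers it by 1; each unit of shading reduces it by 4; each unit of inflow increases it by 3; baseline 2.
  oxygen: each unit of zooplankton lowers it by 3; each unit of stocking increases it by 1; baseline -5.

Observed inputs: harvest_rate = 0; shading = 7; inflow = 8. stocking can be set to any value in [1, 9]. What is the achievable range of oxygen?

13 to 29

Intervening on stocking fixes its value directly, overriding its dependence on harvest_rate.
Substituting into the nutrient equation gives nutrient = -stocking + 10.
Substituting into the zooplankton equation gives zooplankton = stocking - 12.
Substituting into the oxygen equation gives oxygen = -2*stocking + 31.
Linear in stocking, so extremes are at the endpoints: stocking = 1 gives oxygen = 29; stocking = 9 gives oxygen = 13.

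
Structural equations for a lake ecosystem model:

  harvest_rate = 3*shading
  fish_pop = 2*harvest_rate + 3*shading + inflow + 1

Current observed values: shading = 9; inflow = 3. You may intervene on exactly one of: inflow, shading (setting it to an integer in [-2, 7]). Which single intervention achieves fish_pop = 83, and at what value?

Intervening on inflow: with other inputs at their observed values, fish_pop = inflow + 82. Solving for 83 gives inflow = 1, within [-2, 7].
Intervening on shading: fish_pop = 9*shading + 4. Reaching 83 requires shading = 79/9, not an integer.

set inflow = 1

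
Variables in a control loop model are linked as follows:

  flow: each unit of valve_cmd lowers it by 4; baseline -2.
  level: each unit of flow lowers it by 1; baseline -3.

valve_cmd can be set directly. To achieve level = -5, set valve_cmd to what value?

valve_cmd = -1

Substituting into the level equation gives level = 4*valve_cmd - 1.
Solve 4*valve_cmd - 1 = -5: valve_cmd = (-5 + 1) / 4 = -1.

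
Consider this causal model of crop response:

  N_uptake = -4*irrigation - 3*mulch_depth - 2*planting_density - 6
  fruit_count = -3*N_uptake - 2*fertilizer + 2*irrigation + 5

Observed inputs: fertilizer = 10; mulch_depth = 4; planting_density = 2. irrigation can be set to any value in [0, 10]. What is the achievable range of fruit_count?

Substituting into the N_uptake equation gives N_uptake = -4*irrigation - 22.
Substituting into the fruit_count equation gives fruit_count = 14*irrigation + 51.
Linear in irrigation, so extremes are at the endpoints: irrigation = 0 gives fruit_count = 51; irrigation = 10 gives fruit_count = 191.

51 to 191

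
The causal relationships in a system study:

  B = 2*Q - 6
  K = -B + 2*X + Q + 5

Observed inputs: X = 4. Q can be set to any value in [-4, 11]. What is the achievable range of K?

8 to 23

Substituting into the K equation gives K = -Q + 19.
Linear in Q, so extremes are at the endpoints: Q = -4 gives K = 23; Q = 11 gives K = 8.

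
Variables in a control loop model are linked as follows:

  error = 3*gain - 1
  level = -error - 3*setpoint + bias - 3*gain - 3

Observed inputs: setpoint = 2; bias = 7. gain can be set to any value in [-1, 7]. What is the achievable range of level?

-43 to 5

Substituting into the level equation gives level = -6*gain - 1.
Linear in gain, so extremes are at the endpoints: gain = -1 gives level = 5; gain = 7 gives level = -43.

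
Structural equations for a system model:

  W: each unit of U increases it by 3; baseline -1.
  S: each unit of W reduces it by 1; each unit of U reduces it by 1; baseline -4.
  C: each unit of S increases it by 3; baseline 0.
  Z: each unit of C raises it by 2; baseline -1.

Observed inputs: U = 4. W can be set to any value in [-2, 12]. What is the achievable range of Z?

-121 to -37

Intervening on W fixes its value directly, overriding its dependence on U.
Substituting into the S equation gives S = -W - 8.
Substituting into the C equation gives C = -3*W - 24.
Z becomes -6*W - 49.
Linear in W, so extremes are at the endpoints: W = -2 gives Z = -37; W = 12 gives Z = -121.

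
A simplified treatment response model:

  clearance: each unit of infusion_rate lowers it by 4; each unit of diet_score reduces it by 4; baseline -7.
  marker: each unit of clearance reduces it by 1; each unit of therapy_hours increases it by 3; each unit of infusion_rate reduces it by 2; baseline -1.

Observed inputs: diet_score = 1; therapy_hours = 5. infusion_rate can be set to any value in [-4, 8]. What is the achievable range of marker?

17 to 41

Substituting into the clearance equation gives clearance = -4*infusion_rate - 11.
Substituting into the marker equation gives marker = 2*infusion_rate + 25.
Linear in infusion_rate, so extremes are at the endpoints: infusion_rate = -4 gives marker = 17; infusion_rate = 8 gives marker = 41.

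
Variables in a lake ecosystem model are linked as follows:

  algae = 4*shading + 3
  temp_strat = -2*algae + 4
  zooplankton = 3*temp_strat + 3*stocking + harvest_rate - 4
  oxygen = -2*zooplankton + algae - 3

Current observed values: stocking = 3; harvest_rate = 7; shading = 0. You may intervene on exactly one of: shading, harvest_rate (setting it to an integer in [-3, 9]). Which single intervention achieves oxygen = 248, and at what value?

set shading = 5

Intervening on shading: with other inputs at their observed values, oxygen = 52*shading - 12. Solving for 248 gives shading = 5, within [-3, 9].
Intervening on harvest_rate: oxygen = -2*harvest_rate + 2. Reaching 248 requires harvest_rate = -123, outside [-3, 9].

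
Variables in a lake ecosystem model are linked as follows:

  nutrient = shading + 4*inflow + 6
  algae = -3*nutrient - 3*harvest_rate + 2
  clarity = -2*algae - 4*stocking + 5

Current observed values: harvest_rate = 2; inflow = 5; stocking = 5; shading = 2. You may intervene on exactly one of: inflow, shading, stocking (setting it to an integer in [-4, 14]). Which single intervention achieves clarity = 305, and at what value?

Intervening on inflow: with other inputs at their observed values, clarity = 24*inflow + 41. Solving for 305 gives inflow = 11, within [-4, 14].
Intervening on shading: clarity = 6*shading + 149. Reaching 305 requires shading = 26, outside [-4, 14].
Intervening on stocking: clarity = -4*stocking + 181. Reaching 305 requires stocking = -31, outside [-4, 14].

set inflow = 11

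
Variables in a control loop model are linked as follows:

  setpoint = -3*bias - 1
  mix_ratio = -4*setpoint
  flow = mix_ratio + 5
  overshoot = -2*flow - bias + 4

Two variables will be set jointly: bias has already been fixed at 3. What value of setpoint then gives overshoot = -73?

With bias held at 3:
Intervening on setpoint fixes its value directly, overriding its dependence on bias.
Substituting into the flow equation gives flow = -4*setpoint + 5.
Substituting into the overshoot equation gives overshoot = 8*setpoint - 9.
Solve 8*setpoint - 9 = -73: setpoint = (-73 + 9) / 8 = -8.

setpoint = -8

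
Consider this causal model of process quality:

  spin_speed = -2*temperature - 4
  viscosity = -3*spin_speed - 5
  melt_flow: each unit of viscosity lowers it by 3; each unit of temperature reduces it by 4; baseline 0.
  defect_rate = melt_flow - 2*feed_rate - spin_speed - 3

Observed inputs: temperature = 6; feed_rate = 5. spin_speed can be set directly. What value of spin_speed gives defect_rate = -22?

Intervening on spin_speed fixes its value directly, overriding its dependence on temperature.
Substituting into the melt_flow equation gives melt_flow = 9*spin_speed - 9.
Substituting into the defect_rate equation gives defect_rate = 8*spin_speed - 22.
Solve 8*spin_speed - 22 = -22: spin_speed = (-22 + 22) / 8 = 0.

spin_speed = 0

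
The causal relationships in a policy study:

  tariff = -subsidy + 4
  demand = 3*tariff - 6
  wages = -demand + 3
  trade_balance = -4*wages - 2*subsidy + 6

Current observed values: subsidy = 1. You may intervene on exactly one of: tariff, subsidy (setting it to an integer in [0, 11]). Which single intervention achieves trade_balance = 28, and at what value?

set tariff = 5

Intervening on tariff: with other inputs at their observed values, trade_balance = 12*tariff - 32. Solving for 28 gives tariff = 5, within [0, 11].
Intervening on subsidy: trade_balance = -14*subsidy + 18. Reaching 28 requires subsidy = -5/7, not an integer.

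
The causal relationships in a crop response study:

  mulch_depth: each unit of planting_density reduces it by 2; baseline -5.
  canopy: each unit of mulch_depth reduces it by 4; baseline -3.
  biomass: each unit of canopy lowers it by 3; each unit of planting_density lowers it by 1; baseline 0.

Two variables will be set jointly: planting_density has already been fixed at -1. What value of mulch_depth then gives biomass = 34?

mulch_depth = 2

With planting_density held at -1:
Intervening on mulch_depth fixes its value directly, overriding its dependence on planting_density.
Substituting into the biomass equation gives biomass = 12*mulch_depth + 10.
Solve 12*mulch_depth + 10 = 34: mulch_depth = (34 - 10) / 12 = 2.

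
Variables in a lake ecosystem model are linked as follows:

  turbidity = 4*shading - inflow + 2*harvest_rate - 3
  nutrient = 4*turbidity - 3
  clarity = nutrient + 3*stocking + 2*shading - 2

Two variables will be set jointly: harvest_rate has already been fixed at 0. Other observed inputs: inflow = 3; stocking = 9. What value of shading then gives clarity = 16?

shading = 1

With harvest_rate held at 0:
Substituting into the turbidity equation gives turbidity = 4*shading - 6.
Substituting into the nutrient equation gives nutrient = 16*shading - 27.
clarity becomes 18*shading - 2.
Solve 18*shading - 2 = 16: shading = (16 + 2) / 18 = 1.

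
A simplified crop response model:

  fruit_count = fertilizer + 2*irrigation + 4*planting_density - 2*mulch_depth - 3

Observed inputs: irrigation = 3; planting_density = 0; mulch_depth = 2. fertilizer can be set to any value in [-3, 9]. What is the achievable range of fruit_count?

Substituting into the fruit_count equation gives fruit_count = fertilizer - 1.
Linear in fertilizer, so extremes are at the endpoints: fertilizer = -3 gives fruit_count = -4; fertilizer = 9 gives fruit_count = 8.

-4 to 8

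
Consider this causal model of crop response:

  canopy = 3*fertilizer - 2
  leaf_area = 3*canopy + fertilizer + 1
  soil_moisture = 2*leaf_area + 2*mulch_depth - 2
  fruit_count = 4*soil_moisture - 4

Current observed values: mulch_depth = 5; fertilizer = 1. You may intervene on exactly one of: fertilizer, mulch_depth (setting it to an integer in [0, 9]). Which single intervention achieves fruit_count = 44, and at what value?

set mulch_depth = 2

Intervening on fertilizer: fruit_count = 80*fertilizer - 12. Reaching 44 requires fertilizer = 7/10, not an integer.
Intervening on mulch_depth: with other inputs at their observed values, fruit_count = 8*mulch_depth + 28. Solving for 44 gives mulch_depth = 2, within [0, 9].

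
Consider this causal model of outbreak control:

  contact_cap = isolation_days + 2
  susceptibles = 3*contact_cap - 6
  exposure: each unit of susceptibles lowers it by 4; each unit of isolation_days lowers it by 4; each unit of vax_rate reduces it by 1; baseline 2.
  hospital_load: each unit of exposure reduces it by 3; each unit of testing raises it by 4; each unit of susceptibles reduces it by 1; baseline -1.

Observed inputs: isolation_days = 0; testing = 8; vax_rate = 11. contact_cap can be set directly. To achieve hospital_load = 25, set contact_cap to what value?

contact_cap = 1

Intervening on contact_cap fixes its value directly, overriding its dependence on isolation_days.
Substituting into the exposure equation gives exposure = -12*contact_cap + 15.
Substituting into the hospital_load equation gives hospital_load = 33*contact_cap - 8.
Solve 33*contact_cap - 8 = 25: contact_cap = (25 + 8) / 33 = 1.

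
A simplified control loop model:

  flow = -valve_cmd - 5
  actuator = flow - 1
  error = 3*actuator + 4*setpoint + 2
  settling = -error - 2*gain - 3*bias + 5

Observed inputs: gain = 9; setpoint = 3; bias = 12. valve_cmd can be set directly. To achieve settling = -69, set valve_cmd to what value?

valve_cmd = -8

Substituting into the actuator equation gives actuator = -valve_cmd - 6.
error becomes -3*valve_cmd - 4.
So settling = 3*valve_cmd - 45.
Solve 3*valve_cmd - 45 = -69: valve_cmd = (-69 + 45) / 3 = -8.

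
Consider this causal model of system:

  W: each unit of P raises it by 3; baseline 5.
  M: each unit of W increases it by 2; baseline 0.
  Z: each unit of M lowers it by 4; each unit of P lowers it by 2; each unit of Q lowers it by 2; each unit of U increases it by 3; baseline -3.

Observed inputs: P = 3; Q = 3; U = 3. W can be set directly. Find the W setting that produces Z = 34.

Intervening on W fixes its value directly, overriding its dependence on P.
Substituting into the Z equation gives Z = -8*W - 6.
Solve -8*W - 6 = 34: W = (34 + 6) / -8 = -5.

W = -5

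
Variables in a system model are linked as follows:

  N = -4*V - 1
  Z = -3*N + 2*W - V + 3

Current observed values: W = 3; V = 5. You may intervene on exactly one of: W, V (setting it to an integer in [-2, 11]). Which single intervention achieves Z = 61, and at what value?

set W = 0

Intervening on W: with other inputs at their observed values, Z = 2*W + 61. Solving for 61 gives W = 0, within [-2, 11].
Intervening on V: Z = 11*V + 12. Reaching 61 requires V = 49/11, not an integer.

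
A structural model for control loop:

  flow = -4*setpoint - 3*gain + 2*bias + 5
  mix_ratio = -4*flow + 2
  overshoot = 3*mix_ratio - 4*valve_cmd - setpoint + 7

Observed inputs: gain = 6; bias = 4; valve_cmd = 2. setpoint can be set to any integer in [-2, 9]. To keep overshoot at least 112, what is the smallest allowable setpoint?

setpoint = 1

Substituting into the flow equation gives flow = -4*setpoint - 5.
This gives mix_ratio = 16*setpoint + 22.
So overshoot = 47*setpoint + 65.
Require 47*setpoint + 65 ≥ 112, so setpoint ≥ 1.
The smallest integer in [-2, 9] satisfying this is 1.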